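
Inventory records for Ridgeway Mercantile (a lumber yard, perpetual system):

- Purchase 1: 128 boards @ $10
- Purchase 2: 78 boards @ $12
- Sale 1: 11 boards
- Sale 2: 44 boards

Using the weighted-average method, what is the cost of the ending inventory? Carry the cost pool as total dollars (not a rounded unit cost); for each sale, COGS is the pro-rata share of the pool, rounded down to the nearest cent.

Ending inventory = $1,624.35

After Purchase 1: 128 on hand, pool $1,280.00 (≈ $10.0000 each)
After Purchase 2: 206 on hand, pool $2,216.00 (≈ $10.7573 each)
Sale 1, sell 11: 11/206 × $2,216.00 → $118.33
Sale 2, sell 44: 44/195 × $2,097.67 → $473.32
Total COGS = $118.33 + $473.32 = $591.65
Ending inventory (cost pool remaining) = $1,624.35
Check: goods available $2,216.00 = COGS $591.65 + ending $1,624.35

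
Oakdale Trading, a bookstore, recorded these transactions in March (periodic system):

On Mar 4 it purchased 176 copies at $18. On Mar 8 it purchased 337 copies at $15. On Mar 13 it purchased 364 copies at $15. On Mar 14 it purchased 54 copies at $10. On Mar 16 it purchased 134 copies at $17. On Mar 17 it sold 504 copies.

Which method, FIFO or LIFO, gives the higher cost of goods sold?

FIFO COGS: 176 @ $18 + 328 @ $15 = $8,088
LIFO COGS: 134 @ $17 + 54 @ $10 + 316 @ $15 = $7,558

FIFO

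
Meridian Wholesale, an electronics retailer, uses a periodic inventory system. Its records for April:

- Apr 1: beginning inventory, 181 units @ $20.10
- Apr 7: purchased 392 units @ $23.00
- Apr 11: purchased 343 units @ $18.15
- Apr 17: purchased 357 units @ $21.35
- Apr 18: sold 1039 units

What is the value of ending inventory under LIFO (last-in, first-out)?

Apr 18, 1039 sold [LIFO — newest first]: 357 @ $21.35 + 343 @ $18.15 + 339 @ $23.00 = $21,644.40
Ending inventory: 181 @ $20.10 + 53 @ $23.00 = $4,857.10
Check: goods available $26,501.50 = COGS $21,644.40 + ending $4,857.10

Ending inventory = $4,857.10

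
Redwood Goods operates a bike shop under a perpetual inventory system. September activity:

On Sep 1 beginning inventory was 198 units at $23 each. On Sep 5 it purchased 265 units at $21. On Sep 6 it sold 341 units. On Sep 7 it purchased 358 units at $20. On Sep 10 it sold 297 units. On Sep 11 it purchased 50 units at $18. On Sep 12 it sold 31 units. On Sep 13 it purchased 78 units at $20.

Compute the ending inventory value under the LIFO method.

Ending inventory = $5,928

Sep 6, 341 sold [LIFO — newest first]: 265 @ $21 + 76 @ $23 = $7,313
Sep 10, 297 sold [LIFO — newest first]: 297 @ $20 = $5,940
Sep 12, 31 sold [LIFO — newest first]: 31 @ $18 = $558
Total COGS = $7,313 + $5,940 + $558 = $13,811
Ending inventory: 122 @ $23 + 61 @ $20 + 19 @ $18 + 78 @ $20 = $5,928
Check: goods available $19,739 = COGS $13,811 + ending $5,928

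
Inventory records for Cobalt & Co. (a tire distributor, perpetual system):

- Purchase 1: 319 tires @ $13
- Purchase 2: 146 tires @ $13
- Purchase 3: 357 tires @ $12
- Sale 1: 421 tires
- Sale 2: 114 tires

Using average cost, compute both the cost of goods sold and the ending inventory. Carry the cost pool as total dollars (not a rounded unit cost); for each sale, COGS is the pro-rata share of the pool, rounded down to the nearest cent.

COGS = $6,722.64; ending inventory = $3,606.36

After Purchase 1: 319 on hand, pool $4,147.00 (≈ $13.0000 each)
After Purchase 2: 465 on hand, pool $6,045.00 (≈ $13.0000 each)
After Purchase 3: 822 on hand, pool $10,329.00 (≈ $12.5657 each)
Sale 1, sell 421: 421/822 × $10,329.00 → $5,290.15
Sale 2, sell 114: 114/401 × $5,038.85 → $1,432.49
Total COGS = $5,290.15 + $1,432.49 = $6,722.64
Ending inventory (cost pool remaining) = $3,606.36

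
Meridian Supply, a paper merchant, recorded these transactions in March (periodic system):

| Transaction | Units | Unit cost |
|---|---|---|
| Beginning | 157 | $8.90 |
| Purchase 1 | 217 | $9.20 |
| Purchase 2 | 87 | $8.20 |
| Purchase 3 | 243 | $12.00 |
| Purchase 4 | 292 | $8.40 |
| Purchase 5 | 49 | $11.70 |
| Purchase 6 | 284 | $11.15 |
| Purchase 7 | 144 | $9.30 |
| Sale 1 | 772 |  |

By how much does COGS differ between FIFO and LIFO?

FIFO COGS: 157 @ $8.90 + 217 @ $9.20 + 87 @ $8.20 + 243 @ $12.00 + 68 @ $8.40 = $7,594.30
LIFO COGS: 144 @ $9.30 + 284 @ $11.15 + 49 @ $11.70 + 292 @ $8.40 + 3 @ $12.00 = $7,567.90
Difference = |$7,594.30 − $7,567.90| = $26.40

$26.40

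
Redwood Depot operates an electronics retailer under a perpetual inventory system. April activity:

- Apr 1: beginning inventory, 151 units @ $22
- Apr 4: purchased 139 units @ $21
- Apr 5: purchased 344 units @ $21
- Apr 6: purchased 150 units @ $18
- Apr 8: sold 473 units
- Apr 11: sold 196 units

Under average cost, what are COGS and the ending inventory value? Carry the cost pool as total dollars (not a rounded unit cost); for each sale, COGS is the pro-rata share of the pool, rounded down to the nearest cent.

COGS = $13,793.85; ending inventory = $2,371.15

After Apr 1: 151 on hand, pool $3,322.00 (≈ $22.0000 each)
After Apr 4: 290 on hand, pool $6,241.00 (≈ $21.5207 each)
After Apr 5: 634 on hand, pool $13,465.00 (≈ $21.2382 each)
After Apr 6: 784 on hand, pool $16,165.00 (≈ $20.6186 each)
Apr 8, sell 473: 473/784 × $16,165.00 → $9,752.60
Apr 11, sell 196: 196/311 × $6,412.40 → $4,041.25
Total COGS = $9,752.60 + $4,041.25 = $13,793.85
Ending inventory (cost pool remaining) = $2,371.15
Check: goods available $16,165.00 = COGS $13,793.85 + ending $2,371.15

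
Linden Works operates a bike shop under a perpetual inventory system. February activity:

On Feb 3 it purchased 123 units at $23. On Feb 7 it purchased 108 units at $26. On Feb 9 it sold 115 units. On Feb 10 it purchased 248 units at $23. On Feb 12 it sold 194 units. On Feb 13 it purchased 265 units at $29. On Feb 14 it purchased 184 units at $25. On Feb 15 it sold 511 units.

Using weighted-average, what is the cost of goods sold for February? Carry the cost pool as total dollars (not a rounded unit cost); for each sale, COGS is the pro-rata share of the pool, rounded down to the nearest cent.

COGS = $20,787.11

After Feb 3: 123 on hand, pool $2,829.00 (≈ $23.0000 each)
After Feb 7: 231 on hand, pool $5,637.00 (≈ $24.4026 each)
Feb 9, sell 115: 115/231 × $5,637.00 → $2,806.29
After Feb 10: 364 on hand, pool $8,534.71 (≈ $23.4470 each)
Feb 12, sell 194: 194/364 × $8,534.71 → $4,548.71
After Feb 13: 435 on hand, pool $11,671.00 (≈ $26.8299 each)
After Feb 14: 619 on hand, pool $16,271.00 (≈ $26.2859 each)
Feb 15, sell 511: 511/619 × $16,271.00 → $13,432.11
Total COGS = $2,806.29 + $4,548.71 + $13,432.11 = $20,787.11
Ending inventory (cost pool remaining) = $2,838.89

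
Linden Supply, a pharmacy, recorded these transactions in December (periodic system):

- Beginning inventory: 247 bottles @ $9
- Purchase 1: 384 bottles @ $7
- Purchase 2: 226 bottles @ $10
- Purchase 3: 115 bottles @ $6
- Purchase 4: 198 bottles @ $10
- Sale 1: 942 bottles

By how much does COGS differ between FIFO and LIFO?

FIFO COGS: 247 @ $9 + 384 @ $7 + 226 @ $10 + 85 @ $6 = $7,681
LIFO COGS: 198 @ $10 + 115 @ $6 + 226 @ $10 + 384 @ $7 + 19 @ $9 = $7,789
Difference = |$7,681 − $7,789| = $108

$108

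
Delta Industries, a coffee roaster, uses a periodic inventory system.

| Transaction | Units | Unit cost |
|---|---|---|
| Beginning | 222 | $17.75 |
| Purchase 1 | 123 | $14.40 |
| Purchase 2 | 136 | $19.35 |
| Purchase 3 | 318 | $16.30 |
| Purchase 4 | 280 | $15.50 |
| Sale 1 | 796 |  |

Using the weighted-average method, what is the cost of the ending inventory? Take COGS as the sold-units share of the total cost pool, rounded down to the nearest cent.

Sale 1, sell 796: 796/1079 × $17,866.70 → $13,180.62
Ending inventory (cost pool remaining) = $4,686.08
Check: goods available $17,866.70 = COGS $13,180.62 + ending $4,686.08

Ending inventory = $4,686.08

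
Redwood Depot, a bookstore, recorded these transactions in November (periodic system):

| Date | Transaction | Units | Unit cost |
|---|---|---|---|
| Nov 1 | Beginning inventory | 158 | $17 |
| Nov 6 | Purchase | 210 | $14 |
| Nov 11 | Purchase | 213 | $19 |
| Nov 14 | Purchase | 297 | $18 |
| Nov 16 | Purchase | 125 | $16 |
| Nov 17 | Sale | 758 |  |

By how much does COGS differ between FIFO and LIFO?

FIFO COGS: 158 @ $17 + 210 @ $14 + 213 @ $19 + 177 @ $18 = $12,859
LIFO COGS: 125 @ $16 + 297 @ $18 + 213 @ $19 + 123 @ $14 = $13,115
Difference = |$12,859 − $13,115| = $256

$256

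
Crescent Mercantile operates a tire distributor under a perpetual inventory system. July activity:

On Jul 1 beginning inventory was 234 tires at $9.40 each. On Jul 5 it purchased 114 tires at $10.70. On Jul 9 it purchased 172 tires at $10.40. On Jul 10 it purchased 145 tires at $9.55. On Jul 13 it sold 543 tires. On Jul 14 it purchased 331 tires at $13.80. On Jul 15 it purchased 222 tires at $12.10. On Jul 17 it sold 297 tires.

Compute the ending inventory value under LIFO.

Jul 13, 543 sold [LIFO — newest first]: 145 @ $9.55 + 172 @ $10.40 + 114 @ $10.70 + 112 @ $9.40 = $5,446.15
Jul 17, 297 sold [LIFO — newest first]: 222 @ $12.10 + 75 @ $13.80 = $3,721.20
Total COGS = $5,446.15 + $3,721.20 = $9,167.35
Ending inventory: 122 @ $9.40 + 256 @ $13.80 = $4,679.60

Ending inventory = $4,679.60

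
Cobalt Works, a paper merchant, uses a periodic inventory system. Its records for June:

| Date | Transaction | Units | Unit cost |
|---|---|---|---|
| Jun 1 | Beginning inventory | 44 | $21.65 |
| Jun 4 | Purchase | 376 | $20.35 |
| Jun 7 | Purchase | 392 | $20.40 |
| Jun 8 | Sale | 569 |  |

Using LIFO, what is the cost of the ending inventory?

Jun 8, 569 sold [LIFO — newest first]: 392 @ $20.40 + 177 @ $20.35 = $11,598.75
Ending inventory: 44 @ $21.65 + 199 @ $20.35 = $5,002.25

Ending inventory = $5,002.25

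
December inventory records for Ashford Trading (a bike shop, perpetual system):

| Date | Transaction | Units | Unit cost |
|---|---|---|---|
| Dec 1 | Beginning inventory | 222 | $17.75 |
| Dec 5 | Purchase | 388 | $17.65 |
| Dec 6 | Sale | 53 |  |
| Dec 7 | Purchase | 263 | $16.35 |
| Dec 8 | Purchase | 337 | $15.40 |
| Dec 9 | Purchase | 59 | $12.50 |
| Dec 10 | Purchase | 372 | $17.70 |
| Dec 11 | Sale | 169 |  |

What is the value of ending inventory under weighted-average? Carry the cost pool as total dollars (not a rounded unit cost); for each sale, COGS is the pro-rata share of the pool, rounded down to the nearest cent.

Ending inventory = $23,825.52

After Dec 1: 222 on hand, pool $3,940.50 (≈ $17.7500 each)
After Dec 5: 610 on hand, pool $10,788.70 (≈ $17.6864 each)
Dec 6, sell 53: 53/610 × $10,788.70 → $937.37
After Dec 7: 820 on hand, pool $14,151.38 (≈ $17.2578 each)
After Dec 8: 1157 on hand, pool $19,341.18 (≈ $16.7167 each)
After Dec 9: 1216 on hand, pool $20,078.68 (≈ $16.5121 each)
After Dec 10: 1588 on hand, pool $26,663.08 (≈ $16.7904 each)
Dec 11, sell 169: 169/1588 × $26,663.08 → $2,837.56
Total COGS = $937.37 + $2,837.56 = $3,774.93
Ending inventory (cost pool remaining) = $23,825.52
Check: goods available $27,600.45 = COGS $3,774.93 + ending $23,825.52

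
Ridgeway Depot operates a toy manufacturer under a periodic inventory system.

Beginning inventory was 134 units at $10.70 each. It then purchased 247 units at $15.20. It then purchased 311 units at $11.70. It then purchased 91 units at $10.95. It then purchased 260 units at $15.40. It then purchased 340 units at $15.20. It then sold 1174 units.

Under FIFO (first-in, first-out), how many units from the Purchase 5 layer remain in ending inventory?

209

Sale 1 (1174) [FIFO — oldest first]: 134 @ $10.70 + 247 @ $15.20 + 311 @ $11.70 + 91 @ $10.95 + 260 @ $15.40 + 131 @ $15.20 = $15,818.55
Ending inventory: 209 @ $15.20 = $3,176.80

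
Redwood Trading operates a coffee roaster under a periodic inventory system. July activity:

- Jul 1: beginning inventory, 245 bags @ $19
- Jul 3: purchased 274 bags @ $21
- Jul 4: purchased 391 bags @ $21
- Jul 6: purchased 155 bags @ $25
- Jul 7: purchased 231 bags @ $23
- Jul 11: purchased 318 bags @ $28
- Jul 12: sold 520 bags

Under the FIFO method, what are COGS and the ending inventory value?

Jul 12, 520 sold [FIFO — oldest first]: 245 @ $19 + 274 @ $21 + 1 @ $21 = $10,430
Ending inventory: 390 @ $21 + 155 @ $25 + 231 @ $23 + 318 @ $28 = $26,282
Check: goods available $36,712 = COGS $10,430 + ending $26,282

COGS = $10,430; ending inventory = $26,282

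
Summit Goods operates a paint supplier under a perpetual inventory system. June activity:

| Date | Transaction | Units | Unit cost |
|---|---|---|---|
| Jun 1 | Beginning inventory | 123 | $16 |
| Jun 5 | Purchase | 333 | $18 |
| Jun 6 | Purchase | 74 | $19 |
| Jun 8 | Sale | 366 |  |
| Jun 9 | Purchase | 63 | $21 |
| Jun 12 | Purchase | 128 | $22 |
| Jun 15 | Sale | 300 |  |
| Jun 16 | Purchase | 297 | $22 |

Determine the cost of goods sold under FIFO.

COGS = $12,297

Jun 8, 366 sold [FIFO — oldest first]: 123 @ $16 + 243 @ $18 = $6,342
Jun 15, 300 sold [FIFO — oldest first]: 90 @ $18 + 74 @ $19 + 63 @ $21 + 73 @ $22 = $5,955
Total COGS = $6,342 + $5,955 = $12,297
Ending inventory: 55 @ $22 + 297 @ $22 = $7,744
Check: goods available $20,041 = COGS $12,297 + ending $7,744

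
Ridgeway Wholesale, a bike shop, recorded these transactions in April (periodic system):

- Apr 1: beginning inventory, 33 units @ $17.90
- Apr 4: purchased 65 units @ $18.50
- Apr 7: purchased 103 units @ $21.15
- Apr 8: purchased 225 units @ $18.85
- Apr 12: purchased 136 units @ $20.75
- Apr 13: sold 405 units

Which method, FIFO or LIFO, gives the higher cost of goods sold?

LIFO

FIFO COGS: 33 @ $17.90 + 65 @ $18.50 + 103 @ $21.15 + 204 @ $18.85 = $7,817.05
LIFO COGS: 136 @ $20.75 + 225 @ $18.85 + 44 @ $21.15 = $7,993.85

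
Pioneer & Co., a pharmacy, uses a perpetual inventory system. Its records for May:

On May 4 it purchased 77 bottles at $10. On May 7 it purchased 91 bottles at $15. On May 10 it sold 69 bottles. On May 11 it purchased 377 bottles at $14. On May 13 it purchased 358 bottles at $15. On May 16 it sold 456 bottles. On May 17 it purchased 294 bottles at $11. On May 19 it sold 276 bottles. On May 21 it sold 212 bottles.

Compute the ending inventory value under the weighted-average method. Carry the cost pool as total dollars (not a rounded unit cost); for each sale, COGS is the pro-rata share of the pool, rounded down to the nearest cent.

After May 4: 77 on hand, pool $770.00 (≈ $10.0000 each)
After May 7: 168 on hand, pool $2,135.00 (≈ $12.7083 each)
May 10, sell 69: 69/168 × $2,135.00 → $876.87
After May 11: 476 on hand, pool $6,536.13 (≈ $13.7314 each)
After May 13: 834 on hand, pool $11,906.13 (≈ $14.2759 each)
May 16, sell 456: 456/834 × $11,906.13 → $6,509.82
After May 17: 672 on hand, pool $8,630.31 (≈ $12.8427 each)
May 19, sell 276: 276/672 × $8,630.31 → $3,544.59
May 21, sell 212: 212/396 × $5,085.72 → $2,722.65
Total COGS = $876.87 + $6,509.82 + $3,544.59 + $2,722.65 = $13,653.93
Ending inventory (cost pool remaining) = $2,363.07

Ending inventory = $2,363.07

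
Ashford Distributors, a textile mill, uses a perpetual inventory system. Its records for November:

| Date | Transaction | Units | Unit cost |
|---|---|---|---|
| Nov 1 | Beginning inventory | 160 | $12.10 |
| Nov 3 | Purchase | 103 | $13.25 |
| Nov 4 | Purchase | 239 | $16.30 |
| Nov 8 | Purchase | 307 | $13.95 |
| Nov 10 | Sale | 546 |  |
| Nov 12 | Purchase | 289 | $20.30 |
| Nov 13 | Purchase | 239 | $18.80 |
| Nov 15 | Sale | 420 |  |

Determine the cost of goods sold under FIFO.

Nov 10, 546 sold [FIFO — oldest first]: 160 @ $12.10 + 103 @ $13.25 + 239 @ $16.30 + 44 @ $13.95 = $7,810.25
Nov 15, 420 sold [FIFO — oldest first]: 263 @ $13.95 + 157 @ $20.30 = $6,855.95
Total COGS = $7,810.25 + $6,855.95 = $14,666.20
Ending inventory: 132 @ $20.30 + 239 @ $18.80 = $7,172.80

COGS = $14,666.20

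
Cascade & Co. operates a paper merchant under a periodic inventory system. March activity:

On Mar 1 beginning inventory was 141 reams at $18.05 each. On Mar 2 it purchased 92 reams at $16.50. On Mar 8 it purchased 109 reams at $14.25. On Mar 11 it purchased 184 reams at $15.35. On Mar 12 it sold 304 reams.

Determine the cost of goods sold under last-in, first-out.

Mar 12, 304 sold [LIFO — newest first]: 184 @ $15.35 + 109 @ $14.25 + 11 @ $16.50 = $4,559.15
Ending inventory: 141 @ $18.05 + 81 @ $16.50 = $3,881.55

COGS = $4,559.15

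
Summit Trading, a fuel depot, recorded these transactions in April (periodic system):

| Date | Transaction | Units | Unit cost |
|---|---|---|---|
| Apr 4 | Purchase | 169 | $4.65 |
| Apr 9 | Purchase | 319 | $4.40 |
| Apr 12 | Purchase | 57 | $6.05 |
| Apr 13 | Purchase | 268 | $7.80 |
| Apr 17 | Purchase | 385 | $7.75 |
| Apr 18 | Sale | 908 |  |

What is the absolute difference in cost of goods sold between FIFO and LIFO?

$929.25

FIFO COGS: 169 @ $4.65 + 319 @ $4.40 + 57 @ $6.05 + 268 @ $7.80 + 95 @ $7.75 = $5,360.95
LIFO COGS: 385 @ $7.75 + 268 @ $7.80 + 57 @ $6.05 + 198 @ $4.40 = $6,290.20
Difference = |$5,360.95 − $6,290.20| = $929.25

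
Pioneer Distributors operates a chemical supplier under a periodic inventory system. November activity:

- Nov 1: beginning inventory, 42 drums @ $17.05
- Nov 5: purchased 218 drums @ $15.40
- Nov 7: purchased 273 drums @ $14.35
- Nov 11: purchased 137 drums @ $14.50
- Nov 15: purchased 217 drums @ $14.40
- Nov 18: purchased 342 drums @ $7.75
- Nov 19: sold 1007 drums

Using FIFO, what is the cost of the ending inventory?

Ending inventory = $1,720.50

Nov 19, 1007 sold [FIFO — oldest first]: 42 @ $17.05 + 218 @ $15.40 + 273 @ $14.35 + 137 @ $14.50 + 217 @ $14.40 + 120 @ $7.75 = $14,032.15
Ending inventory: 222 @ $7.75 = $1,720.50
Check: goods available $15,752.65 = COGS $14,032.15 + ending $1,720.50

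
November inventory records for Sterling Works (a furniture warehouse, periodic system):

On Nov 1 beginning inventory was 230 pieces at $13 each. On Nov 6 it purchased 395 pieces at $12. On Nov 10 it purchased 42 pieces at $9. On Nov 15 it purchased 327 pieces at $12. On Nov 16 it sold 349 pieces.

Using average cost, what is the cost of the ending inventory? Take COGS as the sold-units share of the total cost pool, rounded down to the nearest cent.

Ending inventory = $7,807.49

Nov 16, sell 349: 349/994 × $12,032.00 → $4,224.51
Ending inventory (cost pool remaining) = $7,807.49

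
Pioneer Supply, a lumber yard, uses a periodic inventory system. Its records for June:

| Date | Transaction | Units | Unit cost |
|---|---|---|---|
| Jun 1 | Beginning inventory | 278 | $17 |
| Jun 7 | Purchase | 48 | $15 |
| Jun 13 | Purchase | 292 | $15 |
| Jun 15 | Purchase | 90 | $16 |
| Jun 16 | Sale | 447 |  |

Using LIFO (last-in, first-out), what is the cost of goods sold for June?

Jun 16, 447 sold [LIFO — newest first]: 90 @ $16 + 292 @ $15 + 48 @ $15 + 17 @ $17 = $6,829
Ending inventory: 261 @ $17 = $4,437

COGS = $6,829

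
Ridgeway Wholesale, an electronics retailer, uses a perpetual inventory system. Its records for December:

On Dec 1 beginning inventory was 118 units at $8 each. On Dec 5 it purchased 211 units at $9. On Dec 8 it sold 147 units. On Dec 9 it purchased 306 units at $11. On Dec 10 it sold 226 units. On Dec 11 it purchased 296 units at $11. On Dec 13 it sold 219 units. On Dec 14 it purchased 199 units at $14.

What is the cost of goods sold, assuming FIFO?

COGS = $5,736

Dec 8, 147 sold [FIFO — oldest first]: 118 @ $8 + 29 @ $9 = $1,205
Dec 10, 226 sold [FIFO — oldest first]: 182 @ $9 + 44 @ $11 = $2,122
Dec 13, 219 sold [FIFO — oldest first]: 219 @ $11 = $2,409
Total COGS = $1,205 + $2,122 + $2,409 = $5,736
Ending inventory: 43 @ $11 + 296 @ $11 + 199 @ $14 = $6,515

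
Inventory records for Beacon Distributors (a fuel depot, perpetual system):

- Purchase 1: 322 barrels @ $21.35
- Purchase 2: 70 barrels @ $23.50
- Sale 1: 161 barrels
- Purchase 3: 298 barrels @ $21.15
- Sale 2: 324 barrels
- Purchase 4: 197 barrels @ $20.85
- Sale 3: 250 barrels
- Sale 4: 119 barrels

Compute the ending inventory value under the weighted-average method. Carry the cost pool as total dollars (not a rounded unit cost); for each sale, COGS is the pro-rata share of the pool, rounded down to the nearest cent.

After Purchase 1: 322 on hand, pool $6,874.70 (≈ $21.3500 each)
After Purchase 2: 392 on hand, pool $8,519.70 (≈ $21.7339 each)
Sale 1, sell 161: 161/392 × $8,519.70 → $3,499.16
After Purchase 3: 529 on hand, pool $11,323.24 (≈ $21.4050 each)
Sale 2, sell 324: 324/529 × $11,323.24 → $6,935.21
After Purchase 4: 402 on hand, pool $8,495.48 (≈ $21.1330 each)
Sale 3, sell 250: 250/402 × $8,495.48 → $5,283.25
Sale 4, sell 119: 119/152 × $3,212.23 → $2,514.83
Total COGS = $3,499.16 + $6,935.21 + $5,283.25 + $2,514.83 = $18,232.45
Ending inventory (cost pool remaining) = $697.40

Ending inventory = $697.40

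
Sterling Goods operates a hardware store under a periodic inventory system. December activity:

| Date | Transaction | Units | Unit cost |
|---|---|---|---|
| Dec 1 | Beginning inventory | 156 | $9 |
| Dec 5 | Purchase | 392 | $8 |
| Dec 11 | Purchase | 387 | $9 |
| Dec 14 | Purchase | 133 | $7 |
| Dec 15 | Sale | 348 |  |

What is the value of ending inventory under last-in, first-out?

Dec 15, 348 sold [LIFO — newest first]: 133 @ $7 + 215 @ $9 = $2,866
Ending inventory: 156 @ $9 + 392 @ $8 + 172 @ $9 = $6,088
Check: goods available $8,954 = COGS $2,866 + ending $6,088

Ending inventory = $6,088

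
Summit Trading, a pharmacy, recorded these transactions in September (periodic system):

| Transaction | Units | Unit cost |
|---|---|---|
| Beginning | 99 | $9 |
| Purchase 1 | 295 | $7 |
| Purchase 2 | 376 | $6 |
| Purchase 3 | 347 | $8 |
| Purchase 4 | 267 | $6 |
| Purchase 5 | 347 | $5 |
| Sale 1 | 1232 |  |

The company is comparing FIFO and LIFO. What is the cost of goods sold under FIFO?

FIFO COGS: 99 @ $9 + 295 @ $7 + 376 @ $6 + 347 @ $8 + 115 @ $6 = $8,678
LIFO COGS: 347 @ $5 + 267 @ $6 + 347 @ $8 + 271 @ $6 = $7,739

COGS = $8,678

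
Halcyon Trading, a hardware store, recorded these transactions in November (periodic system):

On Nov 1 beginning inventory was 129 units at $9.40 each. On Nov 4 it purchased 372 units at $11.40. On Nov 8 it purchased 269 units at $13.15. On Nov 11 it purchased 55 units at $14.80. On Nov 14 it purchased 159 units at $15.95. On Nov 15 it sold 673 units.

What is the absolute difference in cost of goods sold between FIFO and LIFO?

FIFO COGS: 129 @ $9.40 + 372 @ $11.40 + 172 @ $13.15 = $7,715.20
LIFO COGS: 159 @ $15.95 + 55 @ $14.80 + 269 @ $13.15 + 190 @ $11.40 = $9,053.40
Difference = |$7,715.20 − $9,053.40| = $1,338.20

$1,338.20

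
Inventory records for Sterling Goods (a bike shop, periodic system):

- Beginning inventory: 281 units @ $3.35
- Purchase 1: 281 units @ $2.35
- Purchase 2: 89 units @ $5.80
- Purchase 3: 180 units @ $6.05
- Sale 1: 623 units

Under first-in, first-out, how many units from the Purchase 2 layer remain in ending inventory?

Sale 1 (623) [FIFO — oldest first]: 281 @ $3.35 + 281 @ $2.35 + 61 @ $5.80 = $1,955.50
Ending inventory: 28 @ $5.80 + 180 @ $6.05 = $1,251.40

28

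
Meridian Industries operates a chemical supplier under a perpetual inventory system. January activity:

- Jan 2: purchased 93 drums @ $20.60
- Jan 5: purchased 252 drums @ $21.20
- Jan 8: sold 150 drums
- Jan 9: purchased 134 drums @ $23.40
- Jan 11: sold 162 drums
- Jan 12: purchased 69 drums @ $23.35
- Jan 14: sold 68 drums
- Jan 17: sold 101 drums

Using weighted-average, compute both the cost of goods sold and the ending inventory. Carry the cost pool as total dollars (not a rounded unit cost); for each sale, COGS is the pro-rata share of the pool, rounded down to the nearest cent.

COGS = $10,504.49; ending inventory = $1,500.46

After Jan 2: 93 on hand, pool $1,915.80 (≈ $20.6000 each)
After Jan 5: 345 on hand, pool $7,258.20 (≈ $21.0383 each)
Jan 8, sell 150: 150/345 × $7,258.20 → $3,155.73
After Jan 9: 329 on hand, pool $7,238.07 (≈ $22.0002 each)
Jan 11, sell 162: 162/329 × $7,238.07 → $3,564.03
After Jan 12: 236 on hand, pool $5,285.19 (≈ $22.3949 each)
Jan 14, sell 68: 68/236 × $5,285.19 → $1,522.85
Jan 17, sell 101: 101/168 × $3,762.34 → $2,261.88
Total COGS = $3,155.73 + $3,564.03 + $1,522.85 + $2,261.88 = $10,504.49
Ending inventory (cost pool remaining) = $1,500.46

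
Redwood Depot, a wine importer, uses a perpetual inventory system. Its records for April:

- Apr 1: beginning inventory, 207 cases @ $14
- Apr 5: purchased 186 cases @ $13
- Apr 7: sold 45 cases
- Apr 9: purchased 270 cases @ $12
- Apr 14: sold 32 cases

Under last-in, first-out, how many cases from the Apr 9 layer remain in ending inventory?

238

Apr 7, 45 sold [LIFO — newest first]: 45 @ $13 = $585
Apr 14, 32 sold [LIFO — newest first]: 32 @ $12 = $384
Total COGS = $585 + $384 = $969
Ending inventory: 207 @ $14 + 141 @ $13 + 238 @ $12 = $7,587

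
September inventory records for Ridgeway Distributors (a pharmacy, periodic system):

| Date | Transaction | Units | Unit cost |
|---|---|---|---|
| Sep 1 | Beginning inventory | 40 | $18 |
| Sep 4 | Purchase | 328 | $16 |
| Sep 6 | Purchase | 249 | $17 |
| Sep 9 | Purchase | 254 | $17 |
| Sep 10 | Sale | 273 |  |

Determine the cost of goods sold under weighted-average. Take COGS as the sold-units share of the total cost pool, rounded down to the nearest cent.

Sep 10, sell 273: 273/871 × $14,519.00 → $4,550.73
Ending inventory (cost pool remaining) = $9,968.27
Check: goods available $14,519.00 = COGS $4,550.73 + ending $9,968.27

COGS = $4,550.73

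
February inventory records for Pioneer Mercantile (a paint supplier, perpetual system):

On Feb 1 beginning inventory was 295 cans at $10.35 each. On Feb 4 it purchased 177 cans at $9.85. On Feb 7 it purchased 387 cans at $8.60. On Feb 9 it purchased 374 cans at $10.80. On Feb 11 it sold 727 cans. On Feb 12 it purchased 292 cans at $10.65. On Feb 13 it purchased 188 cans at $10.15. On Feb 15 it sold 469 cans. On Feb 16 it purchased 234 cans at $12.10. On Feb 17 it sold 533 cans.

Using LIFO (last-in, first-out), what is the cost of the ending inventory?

Feb 11, 727 sold [LIFO — newest first]: 374 @ $10.80 + 353 @ $8.60 = $7,075.00
Feb 15, 469 sold [LIFO — newest first]: 188 @ $10.15 + 281 @ $10.65 = $4,900.85
Feb 17, 533 sold [LIFO — newest first]: 234 @ $12.10 + 11 @ $10.65 + 34 @ $8.60 + 177 @ $9.85 + 77 @ $10.35 = $5,781.35
Total COGS = $7,075.00 + $4,900.85 + $5,781.35 = $17,757.20
Ending inventory: 218 @ $10.35 = $2,256.30
Check: goods available $20,013.50 = COGS $17,757.20 + ending $2,256.30

Ending inventory = $2,256.30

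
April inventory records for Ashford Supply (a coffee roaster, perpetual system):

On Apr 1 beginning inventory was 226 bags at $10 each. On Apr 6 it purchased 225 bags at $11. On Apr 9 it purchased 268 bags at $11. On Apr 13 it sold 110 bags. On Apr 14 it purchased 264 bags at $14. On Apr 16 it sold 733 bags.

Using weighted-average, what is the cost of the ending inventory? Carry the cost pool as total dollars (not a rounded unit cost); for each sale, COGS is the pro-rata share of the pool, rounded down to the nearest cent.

Ending inventory = $1,636.32

After Apr 1: 226 on hand, pool $2,260.00 (≈ $10.0000 each)
After Apr 6: 451 on hand, pool $4,735.00 (≈ $10.4989 each)
After Apr 9: 719 on hand, pool $7,683.00 (≈ $10.6857 each)
Apr 13, sell 110: 110/719 × $7,683.00 → $1,175.42
After Apr 14: 873 on hand, pool $10,203.58 (≈ $11.6879 each)
Apr 16, sell 733: 733/873 × $10,203.58 → $8,567.26
Total COGS = $1,175.42 + $8,567.26 = $9,742.68
Ending inventory (cost pool remaining) = $1,636.32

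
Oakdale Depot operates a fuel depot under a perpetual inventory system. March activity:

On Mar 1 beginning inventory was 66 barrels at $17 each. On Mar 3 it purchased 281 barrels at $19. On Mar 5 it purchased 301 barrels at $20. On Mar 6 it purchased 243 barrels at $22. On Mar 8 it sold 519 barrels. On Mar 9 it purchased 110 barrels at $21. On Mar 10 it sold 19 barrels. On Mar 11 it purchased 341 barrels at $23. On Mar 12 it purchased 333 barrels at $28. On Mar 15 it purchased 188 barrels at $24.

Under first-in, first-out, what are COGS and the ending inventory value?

Mar 8, 519 sold [FIFO — oldest first]: 66 @ $17 + 281 @ $19 + 172 @ $20 = $9,901
Mar 10, 19 sold [FIFO — oldest first]: 19 @ $20 = $380
Total COGS = $9,901 + $380 = $10,281
Ending inventory: 110 @ $20 + 243 @ $22 + 110 @ $21 + 341 @ $23 + 333 @ $28 + 188 @ $24 = $31,535

COGS = $10,281; ending inventory = $31,535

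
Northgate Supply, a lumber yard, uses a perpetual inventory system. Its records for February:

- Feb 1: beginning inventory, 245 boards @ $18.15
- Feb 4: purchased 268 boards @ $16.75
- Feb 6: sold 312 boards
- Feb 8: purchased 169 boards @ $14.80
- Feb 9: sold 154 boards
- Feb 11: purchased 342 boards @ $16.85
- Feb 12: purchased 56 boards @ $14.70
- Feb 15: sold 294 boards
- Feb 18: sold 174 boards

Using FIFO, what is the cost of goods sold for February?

COGS = $15,683.15

Feb 6, 312 sold [FIFO — oldest first]: 245 @ $18.15 + 67 @ $16.75 = $5,569.00
Feb 9, 154 sold [FIFO — oldest first]: 154 @ $16.75 = $2,579.50
Feb 15, 294 sold [FIFO — oldest first]: 47 @ $16.75 + 169 @ $14.80 + 78 @ $16.85 = $4,602.75
Feb 18, 174 sold [FIFO — oldest first]: 174 @ $16.85 = $2,931.90
Total COGS = $5,569.00 + $2,579.50 + $4,602.75 + $2,931.90 = $15,683.15
Ending inventory: 90 @ $16.85 + 56 @ $14.70 = $2,339.70
Check: goods available $18,022.85 = COGS $15,683.15 + ending $2,339.70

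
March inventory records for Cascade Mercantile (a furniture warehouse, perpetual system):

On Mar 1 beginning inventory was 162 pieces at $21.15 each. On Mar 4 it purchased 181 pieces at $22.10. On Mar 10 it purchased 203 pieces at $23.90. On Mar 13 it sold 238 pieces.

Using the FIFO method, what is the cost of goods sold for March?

Mar 13, 238 sold [FIFO — oldest first]: 162 @ $21.15 + 76 @ $22.10 = $5,105.90
Ending inventory: 105 @ $22.10 + 203 @ $23.90 = $7,172.20
Check: goods available $12,278.10 = COGS $5,105.90 + ending $7,172.20

COGS = $5,105.90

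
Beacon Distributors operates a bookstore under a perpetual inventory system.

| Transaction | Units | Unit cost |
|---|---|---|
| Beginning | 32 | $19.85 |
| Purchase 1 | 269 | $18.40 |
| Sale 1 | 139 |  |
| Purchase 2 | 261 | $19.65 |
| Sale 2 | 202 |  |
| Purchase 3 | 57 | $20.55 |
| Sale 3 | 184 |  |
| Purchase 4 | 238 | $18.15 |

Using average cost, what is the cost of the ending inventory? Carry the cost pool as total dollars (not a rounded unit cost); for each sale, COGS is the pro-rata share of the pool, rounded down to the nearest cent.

After Beginning: 32 on hand, pool $635.20 (≈ $19.8500 each)
After Purchase 1: 301 on hand, pool $5,584.80 (≈ $18.5542 each)
Sale 1, sell 139: 139/301 × $5,584.80 → $2,579.02
After Purchase 2: 423 on hand, pool $8,134.43 (≈ $19.2303 each)
Sale 2, sell 202: 202/423 × $8,134.43 → $3,884.52
After Purchase 3: 278 on hand, pool $5,421.26 (≈ $19.5009 each)
Sale 3, sell 184: 184/278 × $5,421.26 → $3,588.17
After Purchase 4: 332 on hand, pool $6,152.79 (≈ $18.5325 each)
Total COGS = $2,579.02 + $3,884.52 + $3,588.17 = $10,051.71
Ending inventory (cost pool remaining) = $6,152.79

Ending inventory = $6,152.79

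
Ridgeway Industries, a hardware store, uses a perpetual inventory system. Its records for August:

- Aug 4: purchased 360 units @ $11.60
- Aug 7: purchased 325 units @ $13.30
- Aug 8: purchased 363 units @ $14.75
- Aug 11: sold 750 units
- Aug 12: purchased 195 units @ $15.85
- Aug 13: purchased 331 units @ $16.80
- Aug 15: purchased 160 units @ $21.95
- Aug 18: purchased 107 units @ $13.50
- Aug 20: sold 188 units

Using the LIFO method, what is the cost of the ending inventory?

Aug 11, 750 sold [LIFO — newest first]: 363 @ $14.75 + 325 @ $13.30 + 62 @ $11.60 = $10,395.95
Aug 20, 188 sold [LIFO — newest first]: 107 @ $13.50 + 81 @ $21.95 = $3,222.45
Total COGS = $10,395.95 + $3,222.45 = $13,618.40
Ending inventory: 298 @ $11.60 + 195 @ $15.85 + 331 @ $16.80 + 79 @ $21.95 = $13,842.40
Check: goods available $27,460.80 = COGS $13,618.40 + ending $13,842.40

Ending inventory = $13,842.40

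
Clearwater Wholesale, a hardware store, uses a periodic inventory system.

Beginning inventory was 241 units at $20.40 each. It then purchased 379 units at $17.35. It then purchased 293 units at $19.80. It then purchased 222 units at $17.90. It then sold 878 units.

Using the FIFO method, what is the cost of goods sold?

Sale 1 (878) [FIFO — oldest first]: 241 @ $20.40 + 379 @ $17.35 + 258 @ $19.80 = $16,600.45
Ending inventory: 35 @ $19.80 + 222 @ $17.90 = $4,666.80

COGS = $16,600.45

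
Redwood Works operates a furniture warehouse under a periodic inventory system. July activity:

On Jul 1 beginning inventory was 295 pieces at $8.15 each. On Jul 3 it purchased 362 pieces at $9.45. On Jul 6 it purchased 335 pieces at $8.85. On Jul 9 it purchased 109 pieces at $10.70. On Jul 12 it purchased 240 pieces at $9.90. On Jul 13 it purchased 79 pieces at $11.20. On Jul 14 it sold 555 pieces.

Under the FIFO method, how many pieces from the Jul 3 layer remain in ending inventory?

102

Jul 14, 555 sold [FIFO — oldest first]: 295 @ $8.15 + 260 @ $9.45 = $4,861.25
Ending inventory: 102 @ $9.45 + 335 @ $8.85 + 109 @ $10.70 + 240 @ $9.90 + 79 @ $11.20 = $8,355.75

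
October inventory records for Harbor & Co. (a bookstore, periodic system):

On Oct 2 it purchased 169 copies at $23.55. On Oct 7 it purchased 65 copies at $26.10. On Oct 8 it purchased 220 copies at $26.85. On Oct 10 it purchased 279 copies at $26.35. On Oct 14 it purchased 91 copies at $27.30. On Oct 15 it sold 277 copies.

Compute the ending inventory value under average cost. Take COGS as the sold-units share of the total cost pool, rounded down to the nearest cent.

Oct 15, sell 277: 277/824 × $21,419.40 → $7,200.45
Ending inventory (cost pool remaining) = $14,218.95

Ending inventory = $14,218.95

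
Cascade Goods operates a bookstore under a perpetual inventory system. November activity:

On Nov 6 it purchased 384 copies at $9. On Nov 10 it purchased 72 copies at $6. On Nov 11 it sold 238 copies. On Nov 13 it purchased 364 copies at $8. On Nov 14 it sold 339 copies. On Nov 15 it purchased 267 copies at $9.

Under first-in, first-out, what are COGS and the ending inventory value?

COGS = $4,856; ending inventory = $4,347

Nov 11, 238 sold [FIFO — oldest first]: 238 @ $9 = $2,142
Nov 14, 339 sold [FIFO — oldest first]: 146 @ $9 + 72 @ $6 + 121 @ $8 = $2,714
Total COGS = $2,142 + $2,714 = $4,856
Ending inventory: 243 @ $8 + 267 @ $9 = $4,347
Check: goods available $9,203 = COGS $4,856 + ending $4,347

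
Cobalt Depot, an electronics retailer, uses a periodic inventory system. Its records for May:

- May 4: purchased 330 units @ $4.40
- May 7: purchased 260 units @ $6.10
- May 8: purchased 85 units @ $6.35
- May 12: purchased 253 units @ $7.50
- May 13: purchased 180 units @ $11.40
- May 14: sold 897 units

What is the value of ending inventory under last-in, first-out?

Ending inventory = $928.40

May 14, 897 sold [LIFO — newest first]: 180 @ $11.40 + 253 @ $7.50 + 85 @ $6.35 + 260 @ $6.10 + 119 @ $4.40 = $6,598.85
Ending inventory: 211 @ $4.40 = $928.40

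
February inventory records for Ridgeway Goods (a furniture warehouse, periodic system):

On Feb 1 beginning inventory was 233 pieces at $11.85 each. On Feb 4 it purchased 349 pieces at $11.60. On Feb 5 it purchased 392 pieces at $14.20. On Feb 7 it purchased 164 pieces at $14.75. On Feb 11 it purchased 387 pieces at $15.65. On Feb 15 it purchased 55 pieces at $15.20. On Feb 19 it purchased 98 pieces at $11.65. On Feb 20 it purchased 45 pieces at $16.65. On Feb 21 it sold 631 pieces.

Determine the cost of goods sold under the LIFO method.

COGS = $9,462.00

Feb 21, 631 sold [LIFO — newest first]: 45 @ $16.65 + 98 @ $11.65 + 55 @ $15.20 + 387 @ $15.65 + 46 @ $14.75 = $9,462.00
Ending inventory: 233 @ $11.85 + 349 @ $11.60 + 392 @ $14.20 + 118 @ $14.75 = $14,116.35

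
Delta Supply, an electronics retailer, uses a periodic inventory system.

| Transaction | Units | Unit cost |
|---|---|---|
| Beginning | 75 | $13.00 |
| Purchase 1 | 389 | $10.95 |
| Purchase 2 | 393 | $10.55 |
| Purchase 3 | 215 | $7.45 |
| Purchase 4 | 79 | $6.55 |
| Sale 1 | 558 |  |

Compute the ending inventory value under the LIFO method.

Sale 1 (558) [LIFO — newest first]: 79 @ $6.55 + 215 @ $7.45 + 264 @ $10.55 = $4,904.40
Ending inventory: 75 @ $13.00 + 389 @ $10.95 + 129 @ $10.55 = $6,595.50

Ending inventory = $6,595.50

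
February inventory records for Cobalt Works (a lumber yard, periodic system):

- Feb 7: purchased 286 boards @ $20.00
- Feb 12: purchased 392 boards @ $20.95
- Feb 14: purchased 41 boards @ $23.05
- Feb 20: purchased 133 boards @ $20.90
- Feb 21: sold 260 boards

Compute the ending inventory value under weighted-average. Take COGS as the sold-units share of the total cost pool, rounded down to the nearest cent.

Feb 21, sell 260: 260/852 × $17,657.15 → $5,388.33
Ending inventory (cost pool remaining) = $12,268.82
Check: goods available $17,657.15 = COGS $5,388.33 + ending $12,268.82

Ending inventory = $12,268.82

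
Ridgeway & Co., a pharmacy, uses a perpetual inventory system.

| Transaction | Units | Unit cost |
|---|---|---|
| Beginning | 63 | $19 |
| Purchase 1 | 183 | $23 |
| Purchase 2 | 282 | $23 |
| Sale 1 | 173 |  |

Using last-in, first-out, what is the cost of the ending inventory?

Sale 1 (173) [LIFO — newest first]: 173 @ $23 = $3,979
Ending inventory: 63 @ $19 + 183 @ $23 + 109 @ $23 = $7,913

Ending inventory = $7,913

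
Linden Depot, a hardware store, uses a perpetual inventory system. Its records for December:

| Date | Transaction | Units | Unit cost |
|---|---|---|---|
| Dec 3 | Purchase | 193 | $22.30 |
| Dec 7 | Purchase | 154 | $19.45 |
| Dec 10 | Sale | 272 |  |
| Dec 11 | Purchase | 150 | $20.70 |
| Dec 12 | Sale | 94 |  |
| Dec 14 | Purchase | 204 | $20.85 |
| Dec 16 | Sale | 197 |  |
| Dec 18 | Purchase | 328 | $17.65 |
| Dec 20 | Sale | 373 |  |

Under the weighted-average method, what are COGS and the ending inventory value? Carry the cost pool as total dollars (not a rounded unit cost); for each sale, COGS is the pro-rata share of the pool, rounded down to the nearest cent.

After Dec 3: 193 on hand, pool $4,303.90 (≈ $22.3000 each)
After Dec 7: 347 on hand, pool $7,299.20 (≈ $21.0352 each)
Dec 10, sell 272: 272/347 × $7,299.20 → $5,721.56
After Dec 11: 225 on hand, pool $4,682.64 (≈ $20.8117 each)
Dec 12, sell 94: 94/225 × $4,682.64 → $1,956.30
After Dec 14: 335 on hand, pool $6,979.74 (≈ $20.8350 each)
Dec 16, sell 197: 197/335 × $6,979.74 → $4,104.50
After Dec 18: 466 on hand, pool $8,664.44 (≈ $18.5932 each)
Dec 20, sell 373: 373/466 × $8,664.44 → $6,935.27
Total COGS = $5,721.56 + $1,956.30 + $4,104.50 + $6,935.27 = $18,717.63
Ending inventory (cost pool remaining) = $1,729.17
Check: goods available $20,446.80 = COGS $18,717.63 + ending $1,729.17

COGS = $18,717.63; ending inventory = $1,729.17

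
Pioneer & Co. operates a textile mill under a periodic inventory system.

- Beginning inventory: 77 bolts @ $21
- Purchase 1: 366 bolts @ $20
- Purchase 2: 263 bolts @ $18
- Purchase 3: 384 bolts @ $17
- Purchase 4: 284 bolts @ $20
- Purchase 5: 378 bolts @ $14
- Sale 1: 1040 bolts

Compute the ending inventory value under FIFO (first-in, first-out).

Sale 1 (1040) [FIFO — oldest first]: 77 @ $21 + 366 @ $20 + 263 @ $18 + 334 @ $17 = $19,349
Ending inventory: 50 @ $17 + 284 @ $20 + 378 @ $14 = $11,822

Ending inventory = $11,822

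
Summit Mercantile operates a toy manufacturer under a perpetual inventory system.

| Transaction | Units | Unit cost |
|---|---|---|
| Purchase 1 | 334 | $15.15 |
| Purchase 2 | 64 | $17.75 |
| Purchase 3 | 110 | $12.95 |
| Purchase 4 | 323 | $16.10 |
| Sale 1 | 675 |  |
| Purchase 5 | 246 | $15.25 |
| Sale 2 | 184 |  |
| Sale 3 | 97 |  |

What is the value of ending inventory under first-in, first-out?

Ending inventory = $1,845.25

Sale 1 (675) [FIFO — oldest first]: 334 @ $15.15 + 64 @ $17.75 + 110 @ $12.95 + 167 @ $16.10 = $10,309.30
Sale 2 (184) [FIFO — oldest first]: 156 @ $16.10 + 28 @ $15.25 = $2,938.60
Sale 3 (97) [FIFO — oldest first]: 97 @ $15.25 = $1,479.25
Total COGS = $10,309.30 + $2,938.60 + $1,479.25 = $14,727.15
Ending inventory: 121 @ $15.25 = $1,845.25
Check: goods available $16,572.40 = COGS $14,727.15 + ending $1,845.25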